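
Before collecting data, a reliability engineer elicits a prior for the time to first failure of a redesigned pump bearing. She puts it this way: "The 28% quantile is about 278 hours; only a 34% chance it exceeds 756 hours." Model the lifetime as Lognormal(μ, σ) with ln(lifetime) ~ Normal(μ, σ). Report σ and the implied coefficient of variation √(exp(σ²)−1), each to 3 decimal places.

If T ~ Lognormal(μ,σ) then ln T ~ Normal(μ,σ), so the p-quantile of ln T is μ + z_p·σ.
ln(278) = 5.628 and ln(756) = 6.628; z_{0.28} = -0.5828, z_{0.66} = 0.4125.
σ = (6.628 − 5.628)/(0.4125 − (-0.5828)) = 1.005.
μ = 5.628 − (-0.5828)·1.005 = 6.213.
CV = √(exp(σ²)−1) = √(exp(1.0103)−1) = 1.322.

σ ≈ 1.005, CV ≈ 1.322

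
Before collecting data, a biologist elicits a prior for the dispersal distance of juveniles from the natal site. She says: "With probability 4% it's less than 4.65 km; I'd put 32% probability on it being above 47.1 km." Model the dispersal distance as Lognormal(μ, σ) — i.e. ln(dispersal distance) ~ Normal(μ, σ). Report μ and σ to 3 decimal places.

μ ≈ 3.364, σ ≈ 1.044

If T ~ Lognormal(μ,σ) then ln T ~ Normal(μ,σ), so the p-quantile of ln T is μ + z_p·σ.
ln(4.65) = 1.537 and ln(47.1) = 3.852; z_{0.04} = -1.751, z_{0.68} = 0.4677.
σ = (3.852 − 1.537)/(0.4677 − (-1.751)) = 1.044.
μ = 1.537 − (-1.751)·1.044 = 3.364.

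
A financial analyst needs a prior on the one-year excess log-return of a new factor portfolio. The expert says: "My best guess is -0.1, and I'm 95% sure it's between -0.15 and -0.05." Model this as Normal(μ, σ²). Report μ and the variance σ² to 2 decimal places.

μ = -0.10, σ² = 0.00

A symmetric 95% interval runs μ ± z·σ with z = 1.96.
Half-width = 0.05, so σ = 0.05/1.96 = 0.026 and σ² = 0.00.
μ is the stated best guess, -0.10.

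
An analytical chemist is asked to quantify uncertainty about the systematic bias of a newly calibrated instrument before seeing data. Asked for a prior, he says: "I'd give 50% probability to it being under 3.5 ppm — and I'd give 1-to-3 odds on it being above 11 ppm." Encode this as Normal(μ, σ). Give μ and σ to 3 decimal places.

For Normal(μ,σ), the p-quantile is μ + z_p·σ. Here z_{0.5} = 0, z_{0.75} = 0.6745.
So 3.5 = μ + 0σ and 11 = μ + 0.6745σ.
Subtracting: σ = (11 − 3.5)/(0.6745 − (0)) = 11.120.
Then μ = 3.5 − (0)·11.120 = 3.500.

μ = 3.500, σ = 11.120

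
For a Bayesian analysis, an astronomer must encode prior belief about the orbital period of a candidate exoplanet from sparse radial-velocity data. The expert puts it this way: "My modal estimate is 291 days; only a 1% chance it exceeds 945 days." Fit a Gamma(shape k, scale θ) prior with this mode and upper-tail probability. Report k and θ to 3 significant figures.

k ≈ 4.18, θ ≈ 91.4

Gamma(k,θ) with k>1 has mode (k−1)θ, so θ = 291/(k−1).
Need P(X < 945) = 0.99 with θ tied to k this way. Start at k = 2, θ = 291: P(X<945) ≈ 0.835.
Too low — raise k to concentrate. Iterating converges to k ≈ 4.18.
Then θ = 291/(4.18−1) ≈ 91.4.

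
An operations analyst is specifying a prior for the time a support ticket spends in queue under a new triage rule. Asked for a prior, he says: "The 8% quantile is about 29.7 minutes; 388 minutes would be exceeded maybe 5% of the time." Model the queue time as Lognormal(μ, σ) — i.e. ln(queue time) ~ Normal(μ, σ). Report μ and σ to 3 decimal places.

μ ≈ 4.575, σ ≈ 0.843

If T ~ Lognormal(μ,σ) then ln T ~ Normal(μ,σ), so the p-quantile of ln T is μ + z_p·σ.
ln(29.7) = 3.391 and ln(388) = 5.961; z_{0.08} = -1.405, z_{0.95} = 1.645.
σ = (5.961 − 3.391)/(1.645 − (-1.405)) = 0.843.
μ = 3.391 − (-1.405)·0.843 = 4.575.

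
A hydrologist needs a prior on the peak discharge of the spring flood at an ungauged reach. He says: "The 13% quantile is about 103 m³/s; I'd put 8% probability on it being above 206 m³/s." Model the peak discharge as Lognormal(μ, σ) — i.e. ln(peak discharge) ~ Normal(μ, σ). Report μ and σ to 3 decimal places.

If T ~ Lognormal(μ,σ) then ln T ~ Normal(μ,σ), so the p-quantile of ln T is μ + z_p·σ.
ln(103) = 4.635 and ln(206) = 5.328; z_{0.13} = -1.126, z_{0.92} = 1.405.
σ = (5.328 − 4.635)/(1.405 − (-1.126)) = 0.274.
μ = 4.635 − (-1.126)·0.274 = 4.943.

μ ≈ 4.943, σ ≈ 0.274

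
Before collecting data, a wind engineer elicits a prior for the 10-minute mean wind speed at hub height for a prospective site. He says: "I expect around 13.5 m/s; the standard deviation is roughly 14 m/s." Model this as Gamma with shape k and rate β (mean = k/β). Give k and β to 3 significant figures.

k ≈ 0.93, β ≈ 0.0689

For Gamma(k, rate β): mean = k/β, variance = k/β², so CV = 1/√k.
CV = SD/mean = 14/13.5 = 1.037, hence k = 1/CV² = 0.93.
Then β = k/mean = 0.93/13.5 = 0.0689.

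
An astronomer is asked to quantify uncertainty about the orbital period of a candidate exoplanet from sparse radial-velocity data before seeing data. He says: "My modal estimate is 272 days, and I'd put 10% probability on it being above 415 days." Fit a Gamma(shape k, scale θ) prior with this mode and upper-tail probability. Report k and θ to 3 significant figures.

Gamma(k,θ) with k>1 has mode (k−1)θ, so θ = 272/(k−1).
Need P(X < 415) = 0.9 with θ tied to k this way. Start at k = 2, θ = 272: P(X<415) ≈ 0.451.
Too low — raise k to concentrate. Iterating converges to k ≈ 11.4.
Then θ = 272/(11.4−1) ≈ 26.

k ≈ 11.4, θ ≈ 26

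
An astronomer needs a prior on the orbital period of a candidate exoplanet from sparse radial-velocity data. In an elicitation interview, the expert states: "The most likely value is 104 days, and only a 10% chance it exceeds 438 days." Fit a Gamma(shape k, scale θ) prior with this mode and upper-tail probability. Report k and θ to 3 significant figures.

Gamma(k,θ) with k>1 has mode (k−1)θ, so θ = 104/(k−1).
Need P(X < 438) = 0.9 with θ tied to k this way. Start at k = 2, θ = 104: P(X<438) ≈ 0.923.
Too high — lower k to spread out. Iterating converges to k ≈ 1.88.
Then θ = 104/(1.88−1) ≈ 118.

k ≈ 1.88, θ ≈ 118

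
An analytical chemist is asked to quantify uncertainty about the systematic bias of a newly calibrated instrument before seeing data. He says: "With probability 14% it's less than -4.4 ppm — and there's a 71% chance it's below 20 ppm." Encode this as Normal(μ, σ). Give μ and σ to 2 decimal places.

μ = 11.73, σ = 14.94

The p-quantile of Normal(μ,σ) is μ + z_p·σ, with z_{0.14} = -1.08 and z_{0.71} = 0.5534.
Eliminate σ: μ = (z₂·x₁ − z₁·x₂)/(z₂ − z₁) = (0.5534·-4.4 − (-1.08)·20)/1.634 = 11.73.
Then σ = (x₂ − x₁)/(z₂ − z₁) = (20 − -4.4)/1.634 = 14.94.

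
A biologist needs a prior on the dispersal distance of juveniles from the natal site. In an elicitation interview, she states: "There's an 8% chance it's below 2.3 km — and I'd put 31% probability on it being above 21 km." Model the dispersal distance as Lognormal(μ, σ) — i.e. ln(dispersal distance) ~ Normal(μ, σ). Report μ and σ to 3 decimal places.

μ ≈ 2.468, σ ≈ 1.163

If T ~ Lognormal(μ,σ) then ln T ~ Normal(μ,σ), so the p-quantile of ln T is μ + z_p·σ.
ln(2.3) = 0.8329 and ln(21) = 3.045; z_{0.08} = -1.405, z_{0.69} = 0.4959.
σ = (3.045 − 0.8329)/(0.4959 − (-1.405)) = 1.163.
μ = 0.8329 − (-1.405)·1.163 = 2.468.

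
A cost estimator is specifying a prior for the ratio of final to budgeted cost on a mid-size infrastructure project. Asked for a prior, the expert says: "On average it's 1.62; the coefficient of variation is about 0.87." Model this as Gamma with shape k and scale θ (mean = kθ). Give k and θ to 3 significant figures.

For Gamma(k, scale θ): mean = kθ, variance = kθ², so CV = 1/√k.
CV = 0.87, hence k = 1/CV² = 1.32.
Then θ = mean/k = 1.62/1.32 = 1.23.

k ≈ 1.32, θ ≈ 1.23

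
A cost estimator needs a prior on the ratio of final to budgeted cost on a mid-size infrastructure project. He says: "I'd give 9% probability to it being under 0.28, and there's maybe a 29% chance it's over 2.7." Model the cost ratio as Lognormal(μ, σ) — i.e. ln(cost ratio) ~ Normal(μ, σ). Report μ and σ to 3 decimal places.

μ ≈ 0.331, σ ≈ 1.196

If T ~ Lognormal(μ,σ) then ln T ~ Normal(μ,σ), so the p-quantile of ln T is μ + z_p·σ.
ln(0.28) = -1.273 and ln(2.7) = 0.9933; z_{0.09} = -1.341, z_{0.71} = 0.5534.
σ = (0.9933 − -1.273)/(0.5534 − (-1.341)) = 1.196.
μ = -1.273 − (-1.341)·1.196 = 0.331.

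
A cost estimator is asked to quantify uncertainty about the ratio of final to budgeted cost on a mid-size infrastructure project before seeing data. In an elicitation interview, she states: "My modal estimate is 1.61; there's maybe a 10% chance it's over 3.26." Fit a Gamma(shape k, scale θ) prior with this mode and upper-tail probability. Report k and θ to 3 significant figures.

Gamma(k,θ) with k>1 has mode (k−1)θ, so θ = 1.61/(k−1).
Need P(X < 3.26) = 0.9 with θ tied to k this way. Start at k = 2, θ = 1.61: P(X<3.26) ≈ 0.601.
Too low — raise k to concentrate. Iterating converges to k ≈ 4.85.
Then θ = 1.61/(4.85−1) ≈ 0.418.

k ≈ 4.85, θ ≈ 0.418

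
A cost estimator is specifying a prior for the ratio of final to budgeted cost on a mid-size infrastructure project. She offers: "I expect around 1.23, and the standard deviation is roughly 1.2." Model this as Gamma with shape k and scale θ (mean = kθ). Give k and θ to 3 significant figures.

For Gamma(k, scale θ): mean = kθ, variance = kθ², so CV = 1/√k.
CV = SD/mean = 1.2/1.23 = 0.9756, hence k = 1/CV² = 1.05.
Then θ = mean/k = 1.23/1.05 = 1.17.

k ≈ 1.05, θ ≈ 1.17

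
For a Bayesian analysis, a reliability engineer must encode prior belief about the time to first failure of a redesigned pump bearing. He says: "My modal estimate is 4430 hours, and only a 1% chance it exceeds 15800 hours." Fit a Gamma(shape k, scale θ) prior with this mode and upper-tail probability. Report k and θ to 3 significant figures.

k ≈ 3.67, θ ≈ 1660

Gamma(k,θ) with k>1 has mode (k−1)θ, so θ = 4430/(k−1).
Need P(X < 15800) = 0.99 with θ tied to k this way. Start at k = 2, θ = 4430: P(X<15800) ≈ 0.871.
Too low — raise k to concentrate. Iterating converges to k ≈ 3.67.
Then θ = 4430/(3.67−1) ≈ 1660.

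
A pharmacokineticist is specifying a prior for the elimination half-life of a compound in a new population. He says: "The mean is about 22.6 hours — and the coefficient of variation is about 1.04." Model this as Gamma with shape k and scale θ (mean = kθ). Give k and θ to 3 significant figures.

For Gamma(k, scale θ): mean = kθ, variance = kθ², so CV = 1/√k.
CV = 1.04, hence k = 1/CV² = 0.925.
Then θ = mean/k = 22.6/0.925 = 24.4.

k ≈ 0.925, θ ≈ 24.4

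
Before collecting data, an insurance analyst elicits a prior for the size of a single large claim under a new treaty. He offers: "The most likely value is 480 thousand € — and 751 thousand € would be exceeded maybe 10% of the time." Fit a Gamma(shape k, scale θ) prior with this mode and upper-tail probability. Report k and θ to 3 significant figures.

Gamma(k,θ) with k>1 has mode (k−1)θ, so θ = 480/(k−1).
Need P(X < 751) = 0.9 with θ tied to k this way. Start at k = 2, θ = 480: P(X<751) ≈ 0.464.
Too low — raise k to concentrate. Iterating converges to k ≈ 10.3.
Then θ = 480/(10.3−1) ≈ 51.4.

k ≈ 10.3, θ ≈ 51.4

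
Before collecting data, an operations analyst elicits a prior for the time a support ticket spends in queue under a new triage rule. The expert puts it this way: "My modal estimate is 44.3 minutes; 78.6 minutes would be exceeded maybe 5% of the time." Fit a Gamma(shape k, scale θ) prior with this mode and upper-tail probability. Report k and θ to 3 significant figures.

Gamma(k,θ) with k>1 has mode (k−1)θ, so θ = 44.3/(k−1).
Need P(X < 78.6) = 0.95 with θ tied to k this way. Start at k = 2, θ = 44.3: P(X<78.6) ≈ 0.529.
Too low — raise k to concentrate. Iterating converges to k ≈ 9.48.
Then θ = 44.3/(9.48−1) ≈ 5.22.

k ≈ 9.48, θ ≈ 5.22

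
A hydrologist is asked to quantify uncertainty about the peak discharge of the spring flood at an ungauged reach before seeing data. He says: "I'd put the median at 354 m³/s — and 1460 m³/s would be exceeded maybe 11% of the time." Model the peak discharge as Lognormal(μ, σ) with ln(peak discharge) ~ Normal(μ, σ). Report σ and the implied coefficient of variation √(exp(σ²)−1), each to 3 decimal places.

σ ≈ 1.155, CV ≈ 1.673

If T ~ Lognormal(μ,σ) then ln T ~ Normal(μ,σ), so the p-quantile of ln T is μ + z_p·σ.
ln(354) = 5.869 and ln(1460) = 7.286; z_{0.5} = 0, z_{0.89} = 1.227.
σ = (7.286 − 5.869)/(1.227 − (0)) = 1.155.
μ = 5.869 − (0)·1.155 = 5.869.
CV = √(exp(σ²)−1) = √(exp(1.3345)−1) = 1.673.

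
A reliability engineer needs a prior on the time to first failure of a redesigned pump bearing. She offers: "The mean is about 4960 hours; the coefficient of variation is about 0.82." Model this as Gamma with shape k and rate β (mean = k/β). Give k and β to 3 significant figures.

For Gamma(k, rate β): mean = k/β, variance = k/β², so CV = 1/√k.
CV = 0.82, hence k = 1/CV² = 1.49.
Then β = k/mean = 1.49/4960 = 0.0003.

k ≈ 1.49, β ≈ 0.0003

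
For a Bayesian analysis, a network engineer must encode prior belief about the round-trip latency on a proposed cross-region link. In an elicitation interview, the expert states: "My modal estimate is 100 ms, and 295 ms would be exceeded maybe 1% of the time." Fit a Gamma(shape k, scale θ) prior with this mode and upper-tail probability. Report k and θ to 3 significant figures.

k ≈ 4.86, θ ≈ 25.9

Gamma(k,θ) with k>1 has mode (k−1)θ, so θ = 100/(k−1).
Need P(X < 295) = 0.99 with θ tied to k this way. Start at k = 2, θ = 100: P(X<295) ≈ 0.793.
Too low — raise k to concentrate. Iterating converges to k ≈ 4.86.
Then θ = 100/(4.86−1) ≈ 25.9.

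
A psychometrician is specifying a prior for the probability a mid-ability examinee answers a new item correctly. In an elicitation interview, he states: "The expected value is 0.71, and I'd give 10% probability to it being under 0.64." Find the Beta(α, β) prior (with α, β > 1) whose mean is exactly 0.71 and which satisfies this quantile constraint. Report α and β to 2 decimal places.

α ≈ 50.44, β ≈ 20.60

With mean 0.71 fixed, write α = 0.71s, β = 0.29s where s = α+β.
Need P(θ < 0.64) = 0.1 under Beta(0.71s, 0.29s). Normal approximation: (q−m)/√(m(1−m)/s) ≈ z_{0.1} = -1.28, so s ≈ 0.71·0.29·(-1.28)²/(0.64−0.71)² = 69.0.
At s = 69.0: P(θ<0.64) ≈ 0.103. Adjusting to match 0.1 gives s ≈ 71.05.
So α = 0.71·71.05 ≈ 50.44, β = 0.29·71.05 ≈ 20.60.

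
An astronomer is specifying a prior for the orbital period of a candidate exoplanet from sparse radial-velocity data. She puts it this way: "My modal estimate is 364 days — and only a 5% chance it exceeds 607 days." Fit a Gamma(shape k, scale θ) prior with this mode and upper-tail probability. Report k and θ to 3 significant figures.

k ≈ 11.7, θ ≈ 34.1

Gamma(k,θ) with k>1 has mode (k−1)θ, so θ = 364/(k−1).
Need P(X < 607) = 0.95 with θ tied to k this way. Start at k = 2, θ = 364: P(X<607) ≈ 0.497.
Too low — raise k to concentrate. Iterating converges to k ≈ 11.7.
Then θ = 364/(11.7−1) ≈ 34.1.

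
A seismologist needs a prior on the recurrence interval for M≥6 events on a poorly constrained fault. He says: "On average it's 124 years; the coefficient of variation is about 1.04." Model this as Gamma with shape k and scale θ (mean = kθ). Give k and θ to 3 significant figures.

For Gamma(k, scale θ): mean = kθ, variance = kθ², so CV = 1/√k.
CV = 1.04, hence k = 1/CV² = 0.925.
Then θ = mean/k = 124/0.925 = 134.

k ≈ 0.925, θ ≈ 134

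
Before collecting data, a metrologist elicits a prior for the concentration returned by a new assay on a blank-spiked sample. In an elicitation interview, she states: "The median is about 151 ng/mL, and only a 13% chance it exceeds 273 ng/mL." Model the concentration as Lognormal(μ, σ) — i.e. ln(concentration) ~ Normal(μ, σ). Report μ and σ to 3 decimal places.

μ ≈ 5.017, σ ≈ 0.526

If T ~ Lognormal(μ,σ) then ln T ~ Normal(μ,σ), so the p-quantile of ln T is μ + z_p·σ.
ln(151) = 5.017 and ln(273) = 5.609; z_{0.5} = 0, z_{0.87} = 1.126.
σ = (5.609 − 5.017)/(1.126 − (0)) = 0.526.
μ = 5.017 − (0)·0.526 = 5.017.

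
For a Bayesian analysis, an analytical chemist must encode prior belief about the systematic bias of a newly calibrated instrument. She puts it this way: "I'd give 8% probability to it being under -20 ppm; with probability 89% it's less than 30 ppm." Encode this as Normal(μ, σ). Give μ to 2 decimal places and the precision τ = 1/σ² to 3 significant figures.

μ = 6.70, τ = 0.00277

The p-quantile of Normal(μ,σ) is μ + z_p·σ, with z_{0.08} = -1.405 and z_{0.89} = 1.227.
Eliminate σ: μ = (z₂·x₁ − z₁·x₂)/(z₂ − z₁) = (1.227·-20 − (-1.405)·30)/2.632 = 6.70.
Then σ = (x₂ − x₁)/(z₂ − z₁) = (30 − -20)/2.632 = 19.00.
Precision τ = 1/σ² = 1/19² = 0.00277.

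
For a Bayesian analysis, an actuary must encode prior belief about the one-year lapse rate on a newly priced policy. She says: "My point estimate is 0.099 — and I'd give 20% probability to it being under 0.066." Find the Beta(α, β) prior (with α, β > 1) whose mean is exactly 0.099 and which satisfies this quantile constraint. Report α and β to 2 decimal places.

α ≈ 5.96, β ≈ 54.21

With mean 0.099 fixed, write α = 0.099s, β = 0.901s where s = α+β.
Need P(θ < 0.066) = 0.2 under Beta(0.099s, 0.901s). Normal approximation: (q−m)/√(m(1−m)/s) ≈ z_{0.2} = -0.842, so s ≈ 0.099·0.901·(-0.842)²/(0.066−0.099)² = 58.0.
At s = 58.0: P(θ<0.066) ≈ 0.206. Adjusting to match 0.2 gives s ≈ 60.17.
So α = 0.099·60.17 ≈ 5.96, β = 0.901·60.17 ≈ 54.21.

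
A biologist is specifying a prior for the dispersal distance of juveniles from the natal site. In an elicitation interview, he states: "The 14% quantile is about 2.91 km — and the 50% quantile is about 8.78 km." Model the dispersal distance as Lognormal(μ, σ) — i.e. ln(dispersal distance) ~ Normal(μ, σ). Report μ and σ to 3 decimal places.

If T ~ Lognormal(μ,σ) then ln T ~ Normal(μ,σ), so the p-quantile of ln T is μ + z_p·σ.
ln(2.91) = 1.068 and ln(8.78) = 2.172; z_{0.14} = -1.08, z_{0.5} = 0.
σ = (2.172 − 1.068)/(0 − (-1.08)) = 1.022.
μ = 1.068 − (-1.08)·1.022 = 2.172.

μ ≈ 2.172, σ ≈ 1.022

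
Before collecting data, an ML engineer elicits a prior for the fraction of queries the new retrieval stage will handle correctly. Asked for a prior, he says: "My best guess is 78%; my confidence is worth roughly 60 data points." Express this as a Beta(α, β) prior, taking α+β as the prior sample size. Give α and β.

Under the effective-sample-size interpretation, Beta(α, β) has prior mean α/(α+β) and prior sample size α+β.
So α+β = 60 and α/(α+β) = 0.78, giving α = 0.78·60 = 46.8 and β = 60 − 46.8 = 13.2.

α = 46.8, β = 13.2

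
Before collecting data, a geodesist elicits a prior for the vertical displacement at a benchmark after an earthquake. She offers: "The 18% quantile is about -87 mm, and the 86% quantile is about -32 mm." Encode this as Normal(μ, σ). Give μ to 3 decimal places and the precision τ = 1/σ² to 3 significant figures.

The p-quantile of Normal(μ,σ) is μ + z_p·σ, with z_{0.18} = -0.9154 and z_{0.86} = 1.08.
Eliminate σ: μ = (z₂·x₁ − z₁·x₂)/(z₂ − z₁) = (1.08·-87 − (-0.9154)·-32)/1.996 = -61.773.
Then σ = (x₂ − x₁)/(z₂ − z₁) = (-32 − -87)/1.996 = 27.559.
Precision τ = 1/σ² = 1/27.56² = 0.00132.

μ = -61.773, τ = 0.00132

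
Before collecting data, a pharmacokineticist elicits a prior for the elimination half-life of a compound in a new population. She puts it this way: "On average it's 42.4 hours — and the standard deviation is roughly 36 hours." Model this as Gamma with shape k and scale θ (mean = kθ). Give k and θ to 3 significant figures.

For Gamma(k, scale θ): mean = kθ, variance = kθ², so CV = 1/√k.
CV = SD/mean = 36/42.4 = 0.8491, hence k = 1/CV² = 1.39.
Then θ = mean/k = 42.4/1.39 = 30.6.

k ≈ 1.39, θ ≈ 30.6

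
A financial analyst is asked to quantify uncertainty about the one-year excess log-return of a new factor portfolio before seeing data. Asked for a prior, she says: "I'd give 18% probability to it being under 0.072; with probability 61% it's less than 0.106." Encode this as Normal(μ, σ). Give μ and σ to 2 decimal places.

The p-quantile of Normal(μ,σ) is μ + z_p·σ, with z_{0.18} = -0.9154 and z_{0.61} = 0.2793.
Eliminate σ: μ = (z₂·x₁ − z₁·x₂)/(z₂ − z₁) = (0.2793·0.072 − (-0.9154)·0.106)/1.195 = 0.10.
Then σ = (x₂ − x₁)/(z₂ − z₁) = (0.106 − 0.072)/1.195 = 0.03.

μ = 0.10, σ = 0.03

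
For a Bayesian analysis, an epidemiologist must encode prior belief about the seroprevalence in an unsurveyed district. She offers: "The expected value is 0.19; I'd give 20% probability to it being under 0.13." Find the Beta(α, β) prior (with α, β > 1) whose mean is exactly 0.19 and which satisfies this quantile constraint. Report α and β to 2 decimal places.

With mean 0.19 fixed, write α = 0.19s, β = 0.81s where s = α+β.
Need P(θ < 0.13) = 0.2 under Beta(0.19s, 0.81s). Normal approximation: (q−m)/√(m(1−m)/s) ≈ z_{0.2} = -0.842, so s ≈ 0.19·0.81·(-0.842)²/(0.13−0.19)² = 30.3.
At s = 30.3: P(θ<0.13) ≈ 0.205. Adjusting to match 0.2 gives s ≈ 31.43.
So α = 0.19·31.43 ≈ 5.97, β = 0.81·31.43 ≈ 25.46.

α ≈ 5.97, β ≈ 25.46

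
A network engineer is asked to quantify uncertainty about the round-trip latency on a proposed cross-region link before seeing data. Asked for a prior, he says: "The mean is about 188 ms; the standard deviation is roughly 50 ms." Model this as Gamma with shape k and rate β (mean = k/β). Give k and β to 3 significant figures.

For Gamma(k, rate β): mean = k/β, variance = k/β², so CV = 1/√k.
CV = SD/mean = 50/188 = 0.266, hence k = 1/CV² = 14.1.
Then β = k/mean = 14.1/188 = 0.0752.

k ≈ 14.1, β ≈ 0.0752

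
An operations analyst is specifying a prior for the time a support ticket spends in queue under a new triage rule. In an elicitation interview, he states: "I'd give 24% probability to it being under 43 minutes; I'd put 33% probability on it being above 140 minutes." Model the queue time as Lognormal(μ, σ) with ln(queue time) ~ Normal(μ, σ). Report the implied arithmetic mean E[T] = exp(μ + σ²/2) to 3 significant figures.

E[T] ≈ 151 minutes

If T ~ Lognormal(μ,σ) then ln T ~ Normal(μ,σ), so the p-quantile of ln T is μ + z_p·σ.
ln(43) = 3.761 and ln(140) = 4.942; z_{0.24} = -0.7063, z_{0.67} = 0.4399.
σ = (4.942 − 3.761)/(0.4399 − (-0.7063)) = 1.030.
μ = 3.761 − (-0.7063)·1.030 = 4.489.
E[T] = exp(μ + σ²/2) = exp(4.489 + 0.5303) = 151 minutes.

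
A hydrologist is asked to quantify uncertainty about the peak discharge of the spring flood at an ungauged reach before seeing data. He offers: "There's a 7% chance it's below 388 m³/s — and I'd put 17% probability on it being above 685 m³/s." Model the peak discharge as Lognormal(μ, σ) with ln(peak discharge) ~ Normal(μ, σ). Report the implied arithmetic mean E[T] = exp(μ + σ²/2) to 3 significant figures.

If T ~ Lognormal(μ,σ) then ln T ~ Normal(μ,σ), so the p-quantile of ln T is μ + z_p·σ.
ln(388) = 5.961 and ln(685) = 6.529; z_{0.07} = -1.476, z_{0.83} = 0.9542.
σ = (6.529 − 5.961)/(0.9542 − (-1.476)) = 0.234.
μ = 5.961 − (-1.476)·0.234 = 6.306.
E[T] = exp(μ + σ²/2) = exp(6.306 + 0.0274) = 563 m³/s.

E[T] ≈ 563 m³/s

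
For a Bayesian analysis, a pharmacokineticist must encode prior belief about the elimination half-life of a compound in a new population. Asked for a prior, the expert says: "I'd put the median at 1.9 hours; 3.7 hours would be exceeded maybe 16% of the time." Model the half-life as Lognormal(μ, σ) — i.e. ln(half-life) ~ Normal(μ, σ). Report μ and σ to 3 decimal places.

If T ~ Lognormal(μ,σ) then ln T ~ Normal(μ,σ), so the p-quantile of ln T is μ + z_p·σ.
ln(1.9) = 0.6419 and ln(3.7) = 1.308; z_{0.5} = 0, z_{0.84} = 0.9945.
σ = (1.308 − 0.6419)/(0.9945 − (0)) = 0.670.
μ = 0.6419 − (0)·0.670 = 0.642.

μ ≈ 0.642, σ ≈ 0.670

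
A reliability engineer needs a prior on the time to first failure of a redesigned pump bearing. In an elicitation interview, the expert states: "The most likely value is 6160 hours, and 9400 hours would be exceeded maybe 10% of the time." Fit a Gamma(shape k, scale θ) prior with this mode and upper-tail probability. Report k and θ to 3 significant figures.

Gamma(k,θ) with k>1 has mode (k−1)θ, so θ = 6160/(k−1).
Need P(X < 9400) = 0.9 with θ tied to k this way. Start at k = 2, θ = 6160: P(X<9400) ≈ 0.451.
Too low — raise k to concentrate. Iterating converges to k ≈ 11.4.
Then θ = 6160/(11.4−1) ≈ 590.

k ≈ 11.4, θ ≈ 590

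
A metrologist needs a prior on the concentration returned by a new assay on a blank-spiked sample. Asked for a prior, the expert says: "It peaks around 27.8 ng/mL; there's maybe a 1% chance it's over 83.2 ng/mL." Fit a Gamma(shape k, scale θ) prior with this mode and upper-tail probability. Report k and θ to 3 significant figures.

Gamma(k,θ) with k>1 has mode (k−1)θ, so θ = 27.8/(k−1).
Need P(X < 83.2) = 0.99 with θ tied to k this way. Start at k = 2, θ = 27.8: P(X<83.2) ≈ 0.800.
Too low — raise k to concentrate. Iterating converges to k ≈ 4.75.
Then θ = 27.8/(4.75−1) ≈ 7.42.

k ≈ 4.75, θ ≈ 7.42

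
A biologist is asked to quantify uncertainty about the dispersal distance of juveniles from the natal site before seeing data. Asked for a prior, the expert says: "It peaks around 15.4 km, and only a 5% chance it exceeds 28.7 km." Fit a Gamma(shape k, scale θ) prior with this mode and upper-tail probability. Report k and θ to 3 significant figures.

Gamma(k,θ) with k>1 has mode (k−1)θ, so θ = 15.4/(k−1).
Need P(X < 28.7) = 0.95 with θ tied to k this way. Start at k = 2, θ = 15.4: P(X<28.7) ≈ 0.556.
Too low — raise k to concentrate. Iterating converges to k ≈ 8.18.
Then θ = 15.4/(8.18−1) ≈ 2.14.

k ≈ 8.18, θ ≈ 2.14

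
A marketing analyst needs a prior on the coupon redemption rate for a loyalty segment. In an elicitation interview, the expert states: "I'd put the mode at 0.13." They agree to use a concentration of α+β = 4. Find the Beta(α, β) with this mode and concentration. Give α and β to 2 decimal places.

For α,β > 1 the Beta mode is (α−1)/(α+β−2). With α+β = 4, the mode is (α−1)/2.
Set (α−1)/2 = 0.13 → α = 1 + 0.13·2 = 1.26.
β = 4 − α = 2.74.

α = 1.26, β = 2.74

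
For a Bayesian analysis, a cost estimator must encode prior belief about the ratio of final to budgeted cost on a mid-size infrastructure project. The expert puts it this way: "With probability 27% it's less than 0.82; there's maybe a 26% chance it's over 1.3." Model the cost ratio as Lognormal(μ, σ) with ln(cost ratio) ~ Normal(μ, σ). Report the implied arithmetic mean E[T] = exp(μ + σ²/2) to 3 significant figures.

E[T] ≈ 1.1

If T ~ Lognormal(μ,σ) then ln T ~ Normal(μ,σ), so the p-quantile of ln T is μ + z_p·σ.
ln(0.82) = -0.1985 and ln(1.3) = 0.2624; z_{0.27} = -0.6128, z_{0.74} = 0.6433.
σ = (0.2624 − -0.1985)/(0.6433 − (-0.6128)) = 0.367.
μ = -0.1985 − (-0.6128)·0.367 = 0.026.
E[T] = exp(μ + σ²/2) = exp(0.026 + 0.0673) = 1.1.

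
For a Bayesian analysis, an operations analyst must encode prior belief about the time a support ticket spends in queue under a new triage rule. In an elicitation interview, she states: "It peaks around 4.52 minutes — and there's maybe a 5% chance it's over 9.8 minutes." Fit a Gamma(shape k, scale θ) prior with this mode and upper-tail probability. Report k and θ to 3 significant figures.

Gamma(k,θ) with k>1 has mode (k−1)θ, so θ = 4.52/(k−1).
Need P(X < 9.8) = 0.95 with θ tied to k this way. Start at k = 2, θ = 4.52: P(X<9.8) ≈ 0.638.
Too low — raise k to concentrate. Iterating converges to k ≈ 5.6.
Then θ = 4.52/(5.6−1) ≈ 0.983.

k ≈ 5.6, θ ≈ 0.983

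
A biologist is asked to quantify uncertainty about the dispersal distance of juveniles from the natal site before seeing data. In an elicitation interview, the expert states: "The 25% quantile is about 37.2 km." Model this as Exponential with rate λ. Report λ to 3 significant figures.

λ ≈ 0.00773

P(T < 37.2) = 1 − e^(−λ·37.2) = 0.25, so λ = −ln(1−0.25)/37.2 = −ln(0.75)/37.2 = 0.00773.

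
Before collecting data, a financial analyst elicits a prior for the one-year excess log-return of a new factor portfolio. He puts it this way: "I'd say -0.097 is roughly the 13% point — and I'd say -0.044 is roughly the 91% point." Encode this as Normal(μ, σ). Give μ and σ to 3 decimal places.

The p-quantile of Normal(μ,σ) is μ + z_p·σ, with z_{0.13} = -1.126 and z_{0.91} = 1.341.
Eliminate σ: μ = (z₂·x₁ − z₁·x₂)/(z₂ − z₁) = (1.341·-0.097 − (-1.126)·-0.044)/2.467 = -0.073.
Then σ = (x₂ − x₁)/(z₂ − z₁) = (-0.044 − -0.097)/2.467 = 0.021.

μ = -0.073, σ = 0.021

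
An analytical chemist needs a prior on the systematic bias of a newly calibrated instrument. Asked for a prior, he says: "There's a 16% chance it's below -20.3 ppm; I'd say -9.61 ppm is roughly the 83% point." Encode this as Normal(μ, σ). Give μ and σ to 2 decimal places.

The p-quantile of Normal(μ,σ) is μ + z_p·σ, with z_{0.16} = -0.9945 and z_{0.83} = 0.9542.
Eliminate σ: μ = (z₂·x₁ − z₁·x₂)/(z₂ − z₁) = (0.9542·-20.3 − (-0.9945)·-9.61)/1.949 = -14.84.
Then σ = (x₂ − x₁)/(z₂ − z₁) = (-9.61 − -20.3)/1.949 = 5.49.

μ = -14.84, σ = 5.49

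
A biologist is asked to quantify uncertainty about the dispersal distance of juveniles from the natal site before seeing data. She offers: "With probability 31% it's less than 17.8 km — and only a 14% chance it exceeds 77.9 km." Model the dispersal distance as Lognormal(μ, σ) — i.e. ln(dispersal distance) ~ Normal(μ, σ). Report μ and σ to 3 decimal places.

μ ≈ 3.344, σ ≈ 0.937

If T ~ Lognormal(μ,σ) then ln T ~ Normal(μ,σ), so the p-quantile of ln T is μ + z_p·σ.
ln(17.8) = 2.879 and ln(77.9) = 4.355; z_{0.31} = -0.4959, z_{0.86} = 1.08.
σ = (4.355 − 2.879)/(1.08 − (-0.4959)) = 0.937.
μ = 2.879 − (-0.4959)·0.937 = 3.344.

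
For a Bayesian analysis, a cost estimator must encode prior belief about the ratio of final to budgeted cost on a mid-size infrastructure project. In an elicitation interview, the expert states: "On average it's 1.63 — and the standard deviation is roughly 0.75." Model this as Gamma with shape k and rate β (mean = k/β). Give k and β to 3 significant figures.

For Gamma(k, rate β): mean = k/β, variance = k/β², so CV = 1/√k.
CV = SD/mean = 0.75/1.63 = 0.4601, hence k = 1/CV² = 4.72.
Then β = k/mean = 4.72/1.63 = 2.9.

k ≈ 4.72, β ≈ 2.9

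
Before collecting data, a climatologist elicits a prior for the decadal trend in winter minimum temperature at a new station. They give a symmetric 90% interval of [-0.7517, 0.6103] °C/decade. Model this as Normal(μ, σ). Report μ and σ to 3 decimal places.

A symmetric 90% interval runs μ ± z·σ with z = 1.645.
Half-width = 0.681, so σ = 0.681/1.645 = 0.414.
μ is the interval midpoint, -0.071.

μ = -0.071, σ = 0.414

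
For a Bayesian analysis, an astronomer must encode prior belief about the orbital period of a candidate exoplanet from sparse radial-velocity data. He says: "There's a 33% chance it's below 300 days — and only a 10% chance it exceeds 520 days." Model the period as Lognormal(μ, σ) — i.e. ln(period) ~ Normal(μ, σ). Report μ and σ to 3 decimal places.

μ ≈ 5.844, σ ≈ 0.320

If T ~ Lognormal(μ,σ) then ln T ~ Normal(μ,σ), so the p-quantile of ln T is μ + z_p·σ.
ln(300) = 5.704 and ln(520) = 6.254; z_{0.33} = -0.4399, z_{0.9} = 1.282.
σ = (6.254 − 5.704)/(1.282 − (-0.4399)) = 0.320.
μ = 5.704 − (-0.4399)·0.320 = 5.844.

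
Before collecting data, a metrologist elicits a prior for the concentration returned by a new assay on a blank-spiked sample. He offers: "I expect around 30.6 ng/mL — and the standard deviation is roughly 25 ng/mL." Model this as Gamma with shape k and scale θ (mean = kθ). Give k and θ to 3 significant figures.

k ≈ 1.5, θ ≈ 20.4

For Gamma(k, scale θ): mean = kθ, variance = kθ², so CV = 1/√k.
CV = SD/mean = 25/30.6 = 0.817, hence k = 1/CV² = 1.5.
Then θ = mean/k = 30.6/1.5 = 20.4.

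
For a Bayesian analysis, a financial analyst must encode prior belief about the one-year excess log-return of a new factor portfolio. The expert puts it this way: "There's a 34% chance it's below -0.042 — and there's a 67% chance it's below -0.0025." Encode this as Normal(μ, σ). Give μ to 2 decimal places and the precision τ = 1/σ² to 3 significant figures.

μ = -0.02, τ = 466

For Normal(μ,σ), the p-quantile is μ + z_p·σ. Here z_{0.34} = -0.4125, z_{0.67} = 0.4399.
So -0.042 = μ − 0.4125σ and -0.0025 = μ + 0.4399σ.
Subtracting: σ = (-0.0025 − -0.042)/(0.4399 − (-0.4125)) = 0.05.
Then μ = -0.042 − (-0.4125)·0.05 = -0.02.
Precision τ = 1/σ² = 1/0.04634² = 466.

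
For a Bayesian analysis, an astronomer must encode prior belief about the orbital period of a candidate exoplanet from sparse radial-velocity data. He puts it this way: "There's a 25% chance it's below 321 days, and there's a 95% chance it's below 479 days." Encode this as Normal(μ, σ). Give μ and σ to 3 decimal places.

For Normal(μ,σ), the p-quantile is μ + z_p·σ. Here z_{0.25} = -0.6745, z_{0.95} = 1.645.
So 321 = μ − 0.6745σ and 479 = μ + 1.645σ.
Subtracting: σ = (479 − 321)/(1.645 − (-0.6745)) = 68.123.
Then μ = 321 − (-0.6745)·68.123 = 366.948.

μ = 366.948, σ = 68.123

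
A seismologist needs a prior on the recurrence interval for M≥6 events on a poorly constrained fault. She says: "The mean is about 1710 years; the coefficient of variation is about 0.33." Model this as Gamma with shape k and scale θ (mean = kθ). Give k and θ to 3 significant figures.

For Gamma(k, scale θ): mean = kθ, variance = kθ², so CV = 1/√k.
CV = 0.33, hence k = 1/CV² = 9.18.
Then θ = mean/k = 1710/9.18 = 186.

k ≈ 9.18, θ ≈ 186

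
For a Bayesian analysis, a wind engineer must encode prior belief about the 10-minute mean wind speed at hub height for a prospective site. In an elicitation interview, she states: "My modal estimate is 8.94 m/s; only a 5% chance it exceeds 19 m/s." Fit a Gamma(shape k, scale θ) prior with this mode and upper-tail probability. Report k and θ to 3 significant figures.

Gamma(k,θ) with k>1 has mode (k−1)θ, so θ = 8.94/(k−1).
Need P(X < 19) = 0.95 with θ tied to k this way. Start at k = 2, θ = 8.94: P(X<19) ≈ 0.627.
Too low — raise k to concentrate. Iterating converges to k ≈ 5.85.
Then θ = 8.94/(5.85−1) ≈ 1.84.

k ≈ 5.85, θ ≈ 1.84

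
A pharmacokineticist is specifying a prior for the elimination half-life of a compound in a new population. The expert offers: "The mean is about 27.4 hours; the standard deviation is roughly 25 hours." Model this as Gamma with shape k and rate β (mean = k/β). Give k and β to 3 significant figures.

For Gamma(k, rate β): mean = k/β, variance = k/β², so CV = 1/√k.
CV = SD/mean = 25/27.4 = 0.9124, hence k = 1/CV² = 1.2.
Then β = k/mean = 1.2/27.4 = 0.0438.

k ≈ 1.2, β ≈ 0.0438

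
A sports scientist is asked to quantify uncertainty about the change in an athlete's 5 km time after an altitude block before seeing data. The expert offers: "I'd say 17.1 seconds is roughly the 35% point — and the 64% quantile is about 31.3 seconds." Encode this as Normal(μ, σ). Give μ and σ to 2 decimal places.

For Normal(μ,σ), the p-quantile is μ + z_p·σ. Here z_{0.35} = -0.3853, z_{0.64} = 0.3585.
So 17.1 = μ − 0.3853σ and 31.3 = μ + 0.3585σ.
Subtracting: σ = (31.3 − 17.1)/(0.3585 − (-0.3853)) = 19.09.
Then μ = 17.1 − (-0.3853)·19.09 = 24.46.

μ = 24.46, σ = 19.09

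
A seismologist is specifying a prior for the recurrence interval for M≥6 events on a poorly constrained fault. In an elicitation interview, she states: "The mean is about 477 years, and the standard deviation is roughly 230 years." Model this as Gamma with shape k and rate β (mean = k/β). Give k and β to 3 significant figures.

For Gamma(k, rate β): mean = k/β, variance = k/β², so CV = 1/√k.
CV = SD/mean = 230/477 = 0.4822, hence k = 1/CV² = 4.3.
Then β = k/mean = 4.3/477 = 0.00902.

k ≈ 4.3, β ≈ 0.00902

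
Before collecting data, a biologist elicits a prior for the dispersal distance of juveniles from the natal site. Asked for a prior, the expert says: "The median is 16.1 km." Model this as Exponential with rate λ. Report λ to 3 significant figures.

Exponential median = ln 2 / λ, so λ = ln 2 / 16.1 = 0.0431.

λ ≈ 0.0431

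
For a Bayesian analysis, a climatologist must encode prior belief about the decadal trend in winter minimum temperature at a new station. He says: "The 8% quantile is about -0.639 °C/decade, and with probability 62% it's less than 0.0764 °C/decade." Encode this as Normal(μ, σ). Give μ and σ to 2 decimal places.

For Normal(μ,σ), the p-quantile is μ + z_p·σ. Here z_{0.08} = -1.405, z_{0.62} = 0.3055.
So -0.639 = μ − 1.405σ and 0.0764 = μ + 0.3055σ.
Subtracting: σ = (0.0764 − -0.639)/(0.3055 − (-1.405)) = 0.42.
Then μ = -0.639 − (-1.405)·0.42 = -0.05.

μ = -0.05, σ = 0.42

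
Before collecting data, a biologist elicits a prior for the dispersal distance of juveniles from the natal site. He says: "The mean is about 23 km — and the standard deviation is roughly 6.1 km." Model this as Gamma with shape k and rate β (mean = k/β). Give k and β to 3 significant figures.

For Gamma(k, rate β): mean = k/β, variance = k/β², so CV = 1/√k.
CV = SD/mean = 6.1/23 = 0.2652, hence k = 1/CV² = 14.2.
Then β = k/mean = 14.2/23 = 0.618.

k ≈ 14.2, β ≈ 0.618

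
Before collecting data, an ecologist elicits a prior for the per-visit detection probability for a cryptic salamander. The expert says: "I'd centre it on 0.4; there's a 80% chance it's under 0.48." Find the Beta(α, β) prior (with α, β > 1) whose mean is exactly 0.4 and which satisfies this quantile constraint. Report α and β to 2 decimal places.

α ≈ 10.47, β ≈ 15.71

With mean 0.4 fixed, write α = 0.4s, β = 0.6s where s = α+β.
Need P(θ < 0.48) = 0.8 under Beta(0.4s, 0.6s). Normal approximation: (q−m)/√(m(1−m)/s) ≈ z_{0.8} = 0.842, so s ≈ 0.4·0.6·(0.842)²/(0.48−0.4)² = 26.6.
At s = 26.6: P(θ<0.48) ≈ 0.802. Adjusting to match 0.8 gives s ≈ 26.18.
So α = 0.4·26.18 ≈ 10.47, β = 0.6·26.18 ≈ 15.71.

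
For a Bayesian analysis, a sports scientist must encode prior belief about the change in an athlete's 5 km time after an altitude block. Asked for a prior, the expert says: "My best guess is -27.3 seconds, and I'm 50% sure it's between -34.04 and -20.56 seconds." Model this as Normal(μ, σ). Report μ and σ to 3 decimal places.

μ = -27.300, σ = 9.993

A symmetric 50% interval runs μ ± z·σ with z = 0.6745.
Half-width = 6.74, so σ = 6.74/0.6745 = 9.993.
μ is the stated best guess, -27.300.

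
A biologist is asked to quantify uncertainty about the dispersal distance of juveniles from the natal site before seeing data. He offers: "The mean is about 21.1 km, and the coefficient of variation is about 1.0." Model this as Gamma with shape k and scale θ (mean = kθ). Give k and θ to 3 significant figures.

For Gamma(k, scale θ): mean = kθ, variance = kθ², so CV = 1/√k.
CV = 1.0, hence k = 1/CV² = 1.
Then θ = mean/k = 21.1/1 = 21.1.

k ≈ 1, θ ≈ 21.1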